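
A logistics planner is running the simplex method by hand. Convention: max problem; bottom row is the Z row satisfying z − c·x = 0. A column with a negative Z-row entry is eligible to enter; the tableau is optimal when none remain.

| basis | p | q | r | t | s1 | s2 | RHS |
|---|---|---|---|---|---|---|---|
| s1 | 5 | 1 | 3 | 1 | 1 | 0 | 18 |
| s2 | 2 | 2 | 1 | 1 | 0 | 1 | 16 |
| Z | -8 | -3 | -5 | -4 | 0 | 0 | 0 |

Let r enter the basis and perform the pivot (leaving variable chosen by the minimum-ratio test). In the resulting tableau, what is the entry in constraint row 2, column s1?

Ratio test on column r — row 1: 18/3 = 6; row 2: 16/1 = 16. Minimum is 6 at row 1 (s1 leaves); pivot element 3.
Divide row 1 by 3; eliminate column r from the other rows.
Row 2 update in column s1: 0 − 1·(1/3) = -1/3.

-1/3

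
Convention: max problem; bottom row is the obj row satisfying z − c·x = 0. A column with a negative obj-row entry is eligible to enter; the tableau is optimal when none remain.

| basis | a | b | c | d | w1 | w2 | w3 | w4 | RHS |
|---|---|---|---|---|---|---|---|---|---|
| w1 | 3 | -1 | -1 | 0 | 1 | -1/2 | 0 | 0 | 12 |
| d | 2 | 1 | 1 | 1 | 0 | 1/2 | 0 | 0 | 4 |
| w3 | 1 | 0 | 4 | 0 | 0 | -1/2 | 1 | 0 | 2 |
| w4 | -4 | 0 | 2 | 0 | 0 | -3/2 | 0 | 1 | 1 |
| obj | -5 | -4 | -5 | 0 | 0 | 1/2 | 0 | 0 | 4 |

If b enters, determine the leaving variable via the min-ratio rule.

Column b entries and ratios — w1: -1 ≤ 0, skip; d: 4/1 = 4; w3: 0 ≤ 0, skip; w4: 0 ≤ 0, skip.
Smallest ratio is 4 in the row of d, so d leaves.

d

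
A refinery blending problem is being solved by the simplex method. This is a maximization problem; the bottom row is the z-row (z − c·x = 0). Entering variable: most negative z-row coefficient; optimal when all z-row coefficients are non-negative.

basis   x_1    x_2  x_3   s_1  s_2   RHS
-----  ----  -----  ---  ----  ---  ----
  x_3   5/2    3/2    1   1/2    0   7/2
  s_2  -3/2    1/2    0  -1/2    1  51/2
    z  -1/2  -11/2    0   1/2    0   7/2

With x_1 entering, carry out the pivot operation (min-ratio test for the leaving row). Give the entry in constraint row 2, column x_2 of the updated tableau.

7/5

Ratio test on column x_1 — row 1: (7/2)/(5/2) = 7/5; row 2: entry -3/2 ≤ 0. Minimum is 7/5 at row 1 (x_3 leaves); pivot element 5/2.
Divide row 1 by 5/2; eliminate column x_1 from the other rows.
Row 2 update in column x_2: 1/2 − (-3/2)·(3/5) = 7/5.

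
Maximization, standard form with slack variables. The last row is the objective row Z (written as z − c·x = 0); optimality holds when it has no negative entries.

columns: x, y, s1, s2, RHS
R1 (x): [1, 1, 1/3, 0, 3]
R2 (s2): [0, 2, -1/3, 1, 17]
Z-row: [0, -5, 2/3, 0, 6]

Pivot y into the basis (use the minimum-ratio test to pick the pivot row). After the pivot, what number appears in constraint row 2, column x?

Ratio test on column y — row 1: 3/1 = 3; row 2: 17/2 = 17/2. Minimum is 3 at row 1 (x leaves); pivot element 1.
Divide row 1 by 1; eliminate column y from the other rows.
Row 2 update in column x: 0 − 2·1 = -2.

-2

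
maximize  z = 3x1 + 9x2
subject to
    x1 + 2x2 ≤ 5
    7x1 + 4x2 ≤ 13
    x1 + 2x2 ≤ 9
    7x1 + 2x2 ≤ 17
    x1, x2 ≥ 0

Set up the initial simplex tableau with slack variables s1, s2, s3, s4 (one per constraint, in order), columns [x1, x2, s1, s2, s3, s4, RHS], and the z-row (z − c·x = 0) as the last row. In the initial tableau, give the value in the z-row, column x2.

The z-row carries the negated objective coefficients: the x2 entry is -9.

-9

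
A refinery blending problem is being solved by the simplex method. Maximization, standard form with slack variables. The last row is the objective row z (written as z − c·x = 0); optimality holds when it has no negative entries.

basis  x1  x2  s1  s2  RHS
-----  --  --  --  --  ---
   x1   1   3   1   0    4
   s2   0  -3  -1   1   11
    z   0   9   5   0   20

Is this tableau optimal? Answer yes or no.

Every z-row coefficient is ≥ 0, so the tableau is optimal.

yes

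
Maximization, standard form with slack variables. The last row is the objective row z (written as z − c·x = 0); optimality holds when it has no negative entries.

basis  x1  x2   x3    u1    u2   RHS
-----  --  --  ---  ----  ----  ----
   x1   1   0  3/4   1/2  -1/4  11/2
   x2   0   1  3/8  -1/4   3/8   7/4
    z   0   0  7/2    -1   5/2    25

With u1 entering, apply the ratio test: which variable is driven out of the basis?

Column u1 entries and ratios — x1: (11/2)/(1/2) = 11; x2: -1/4 ≤ 0, skip.
Smallest ratio is 11 in the row of x1, so x1 leaves.

x1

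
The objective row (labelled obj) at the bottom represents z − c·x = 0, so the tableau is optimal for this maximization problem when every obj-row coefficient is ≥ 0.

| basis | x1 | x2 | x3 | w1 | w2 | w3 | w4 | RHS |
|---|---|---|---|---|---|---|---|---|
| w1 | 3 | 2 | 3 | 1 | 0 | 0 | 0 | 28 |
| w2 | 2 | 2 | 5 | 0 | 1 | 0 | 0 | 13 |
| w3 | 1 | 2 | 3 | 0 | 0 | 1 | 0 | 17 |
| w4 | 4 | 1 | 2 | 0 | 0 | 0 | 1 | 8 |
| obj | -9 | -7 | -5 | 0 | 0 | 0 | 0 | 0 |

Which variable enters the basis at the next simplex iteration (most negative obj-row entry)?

Negative obj-row entries: x1: -9, x2: -7, x3: -5.
The most negative is -9 in column x1, so x1 enters.

x1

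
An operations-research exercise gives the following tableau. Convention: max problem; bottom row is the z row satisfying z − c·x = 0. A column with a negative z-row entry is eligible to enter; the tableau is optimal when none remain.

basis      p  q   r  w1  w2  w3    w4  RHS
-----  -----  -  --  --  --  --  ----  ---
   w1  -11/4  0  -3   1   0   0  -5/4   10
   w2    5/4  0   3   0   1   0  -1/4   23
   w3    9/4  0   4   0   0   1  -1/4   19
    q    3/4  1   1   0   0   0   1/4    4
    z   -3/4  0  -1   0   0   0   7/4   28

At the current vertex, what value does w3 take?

w3 is basic (row 3); its value is the RHS of that row, 19.

19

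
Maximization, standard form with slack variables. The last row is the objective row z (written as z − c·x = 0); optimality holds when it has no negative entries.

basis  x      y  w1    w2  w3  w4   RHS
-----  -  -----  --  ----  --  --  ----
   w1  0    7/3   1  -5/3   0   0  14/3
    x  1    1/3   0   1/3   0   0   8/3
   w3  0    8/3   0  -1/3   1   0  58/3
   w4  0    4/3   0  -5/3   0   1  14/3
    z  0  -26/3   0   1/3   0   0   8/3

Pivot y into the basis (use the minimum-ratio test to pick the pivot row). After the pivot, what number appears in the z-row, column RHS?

Ratio test on column y — row 1: (14/3)/(7/3) = 2; row 2: (8/3)/(1/3) = 8; row 3: (58/3)/(8/3) = 29/4; row 4: (14/3)/(4/3) = 7/2. Minimum is 2 at row 1 (w1 leaves); pivot element 7/3.
Divide row 1 by 7/3; eliminate column y from the other rows.
z-row update in column RHS: 8/3 − (-26/3)·2 = 20.

20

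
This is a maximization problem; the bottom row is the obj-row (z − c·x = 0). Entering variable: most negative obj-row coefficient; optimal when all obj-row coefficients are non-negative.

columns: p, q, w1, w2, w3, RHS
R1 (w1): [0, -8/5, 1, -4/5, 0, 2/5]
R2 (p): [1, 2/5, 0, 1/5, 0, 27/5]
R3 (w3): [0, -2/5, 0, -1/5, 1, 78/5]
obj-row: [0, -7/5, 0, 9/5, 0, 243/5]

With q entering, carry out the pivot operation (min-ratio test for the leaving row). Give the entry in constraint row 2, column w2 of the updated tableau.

1/2

Ratio test on column q — row 1: entry -8/5 ≤ 0; row 2: (27/5)/(2/5) = 27/2; row 3: entry -2/5 ≤ 0. Minimum is 27/2 at row 2 (p leaves); pivot element 2/5.
Divide row 2 by 2/5; eliminate column q from the other rows.
In the new row 2, the w2 entry is the old entry divided by the pivot: (1/5)/(2/5) = 1/2.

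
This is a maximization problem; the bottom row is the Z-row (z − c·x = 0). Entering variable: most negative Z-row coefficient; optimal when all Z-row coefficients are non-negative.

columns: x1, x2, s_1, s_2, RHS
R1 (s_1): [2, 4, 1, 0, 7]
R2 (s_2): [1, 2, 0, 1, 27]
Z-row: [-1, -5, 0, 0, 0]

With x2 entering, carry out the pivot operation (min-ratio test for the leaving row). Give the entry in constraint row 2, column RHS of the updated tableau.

Ratio test on column x2 — row 1: 7/4 = 7/4; row 2: 27/2 = 27/2. Minimum is 7/4 at row 1 (s_1 leaves); pivot element 4.
Divide row 1 by 4; eliminate column x2 from the other rows.
Row 2 update in column RHS: 27 − 2·(7/4) = 47/2.

47/2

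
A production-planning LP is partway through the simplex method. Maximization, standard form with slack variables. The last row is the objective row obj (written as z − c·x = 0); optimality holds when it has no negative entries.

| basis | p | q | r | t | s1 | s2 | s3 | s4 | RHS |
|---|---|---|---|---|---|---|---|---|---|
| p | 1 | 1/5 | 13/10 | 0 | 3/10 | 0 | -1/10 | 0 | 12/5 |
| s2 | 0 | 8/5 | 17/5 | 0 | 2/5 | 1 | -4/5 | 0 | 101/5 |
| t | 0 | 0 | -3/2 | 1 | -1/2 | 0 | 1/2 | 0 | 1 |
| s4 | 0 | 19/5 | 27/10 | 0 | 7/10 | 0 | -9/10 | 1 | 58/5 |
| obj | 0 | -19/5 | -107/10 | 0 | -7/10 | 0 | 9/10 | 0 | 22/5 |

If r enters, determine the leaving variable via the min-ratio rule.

Column r entries and ratios — p: (12/5)/(13/10) = 24/13; s2: (101/5)/(17/5) = 101/17; t: -3/2 ≤ 0, skip; s4: (58/5)/(27/10) = 116/27.
Smallest ratio is 24/13 in the row of p, so p leaves.

p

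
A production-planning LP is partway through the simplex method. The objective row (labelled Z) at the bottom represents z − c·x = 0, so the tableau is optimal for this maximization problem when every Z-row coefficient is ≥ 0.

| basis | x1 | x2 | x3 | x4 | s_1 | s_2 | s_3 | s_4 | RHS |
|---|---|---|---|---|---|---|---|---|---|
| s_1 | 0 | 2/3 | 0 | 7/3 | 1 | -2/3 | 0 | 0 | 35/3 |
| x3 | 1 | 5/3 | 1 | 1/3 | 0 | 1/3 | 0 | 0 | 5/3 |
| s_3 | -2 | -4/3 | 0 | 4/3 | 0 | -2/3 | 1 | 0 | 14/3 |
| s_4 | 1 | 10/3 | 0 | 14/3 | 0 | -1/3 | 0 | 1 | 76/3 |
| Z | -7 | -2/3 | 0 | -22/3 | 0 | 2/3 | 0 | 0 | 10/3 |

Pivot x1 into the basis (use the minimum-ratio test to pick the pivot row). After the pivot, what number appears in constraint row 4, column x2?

5/3

Ratio test on column x1 — row 1: entry 0 ≤ 0; row 2: (5/3)/1 = 5/3; row 3: entry -2 ≤ 0; row 4: (76/3)/1 = 76/3. Minimum is 5/3 at row 2 (x3 leaves); pivot element 1.
Divide row 2 by 1; eliminate column x1 from the other rows.
Row 4 update in column x2: 10/3 − 1·(5/3) = 5/3.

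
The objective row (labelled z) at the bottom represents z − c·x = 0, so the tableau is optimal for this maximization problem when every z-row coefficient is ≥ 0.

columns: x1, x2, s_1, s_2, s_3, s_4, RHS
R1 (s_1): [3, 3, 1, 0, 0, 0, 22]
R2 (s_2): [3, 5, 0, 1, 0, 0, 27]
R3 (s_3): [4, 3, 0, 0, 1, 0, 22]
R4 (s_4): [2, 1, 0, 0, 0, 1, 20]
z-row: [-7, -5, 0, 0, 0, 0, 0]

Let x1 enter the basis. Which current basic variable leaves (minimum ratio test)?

s_3

Column x1 entries and ratios — s_1: 22/3 = 22/3; s_2: 27/3 = 9; s_3: 22/4 = 11/2; s_4: 20/2 = 10.
Smallest ratio is 11/2 in the row of s_3, so s_3 leaves.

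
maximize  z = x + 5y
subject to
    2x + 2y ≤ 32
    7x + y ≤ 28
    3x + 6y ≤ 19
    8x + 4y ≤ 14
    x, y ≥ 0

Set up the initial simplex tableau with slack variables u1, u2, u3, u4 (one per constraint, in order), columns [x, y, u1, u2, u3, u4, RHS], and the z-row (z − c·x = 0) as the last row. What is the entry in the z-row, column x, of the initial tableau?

-1

The z-row carries the negated objective coefficients: the x entry is -1.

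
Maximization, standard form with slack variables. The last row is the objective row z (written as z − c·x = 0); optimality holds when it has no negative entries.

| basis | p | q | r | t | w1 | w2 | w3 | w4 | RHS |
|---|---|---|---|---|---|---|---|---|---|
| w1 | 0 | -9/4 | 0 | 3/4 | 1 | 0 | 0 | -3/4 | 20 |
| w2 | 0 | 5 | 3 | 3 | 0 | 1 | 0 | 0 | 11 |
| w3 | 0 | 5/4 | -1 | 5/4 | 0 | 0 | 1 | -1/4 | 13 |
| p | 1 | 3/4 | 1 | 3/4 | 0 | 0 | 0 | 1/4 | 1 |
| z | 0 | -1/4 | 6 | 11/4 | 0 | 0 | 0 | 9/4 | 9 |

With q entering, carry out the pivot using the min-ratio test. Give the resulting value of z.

Ratio test on column q — row 1: entry -9/4 ≤ 0; row 2: 11/5 = 11/5; row 3: 13/(5/4) = 52/5; row 4: 1/(3/4) = 4/3. Minimum is 4/3 at row 4 (p leaves); pivot element 3/4.
Pivot on row 4; the z-row RHS becomes 9 − (-1/4)·(4/3) = 28/3.

28/3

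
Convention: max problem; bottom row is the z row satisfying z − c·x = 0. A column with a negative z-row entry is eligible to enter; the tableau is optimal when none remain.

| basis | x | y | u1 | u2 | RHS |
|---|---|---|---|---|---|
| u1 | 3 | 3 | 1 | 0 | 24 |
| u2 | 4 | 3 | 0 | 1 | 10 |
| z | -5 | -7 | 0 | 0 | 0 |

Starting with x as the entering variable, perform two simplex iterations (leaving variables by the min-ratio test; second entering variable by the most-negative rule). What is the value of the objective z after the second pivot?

Ratio test on column x — row 1: 24/3 = 8; row 2: 10/4 = 5/2. Minimum is 5/2 at row 2 (u2 leaves); pivot element 4.
Pivot on row 2; the z-row RHS becomes 0 − (-5)·(5/2) = 25/2.
Next entering variable (most negative z-row entry -13/4): y.
Ratio test on column y — row 1: (33/2)/(3/4) = 22; row 2: (5/2)/(3/4) = 10/3. Minimum is 10/3 at row 2 (x leaves); pivot element 3/4.
After the second pivot the z-row RHS is 25/2 − (-13/4)·(10/3) = 70/3.

70/3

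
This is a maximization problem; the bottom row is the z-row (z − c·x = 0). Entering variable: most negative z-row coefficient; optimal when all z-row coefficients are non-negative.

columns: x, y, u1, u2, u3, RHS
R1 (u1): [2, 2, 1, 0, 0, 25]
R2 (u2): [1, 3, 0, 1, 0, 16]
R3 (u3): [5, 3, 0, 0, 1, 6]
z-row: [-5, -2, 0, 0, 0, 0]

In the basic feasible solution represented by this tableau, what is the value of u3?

u3 is basic (row 3); its value is the RHS of that row, 6.

6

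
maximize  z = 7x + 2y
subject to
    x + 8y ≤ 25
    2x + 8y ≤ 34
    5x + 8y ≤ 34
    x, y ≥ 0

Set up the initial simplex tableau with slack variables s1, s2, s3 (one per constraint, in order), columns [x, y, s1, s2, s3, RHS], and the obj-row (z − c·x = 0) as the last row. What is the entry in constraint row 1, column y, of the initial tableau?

Constraint 1 has coefficient 8 on y.

8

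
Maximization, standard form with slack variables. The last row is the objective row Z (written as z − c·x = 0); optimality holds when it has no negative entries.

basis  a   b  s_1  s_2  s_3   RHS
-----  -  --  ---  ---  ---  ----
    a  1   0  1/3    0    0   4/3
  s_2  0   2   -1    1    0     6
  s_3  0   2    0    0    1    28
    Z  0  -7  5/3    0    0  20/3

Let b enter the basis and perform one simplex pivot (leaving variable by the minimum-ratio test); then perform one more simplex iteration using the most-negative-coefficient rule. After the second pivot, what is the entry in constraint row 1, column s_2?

Ratio test on column b — row 1: entry 0 ≤ 0; row 2: 6/2 = 3; row 3: 28/2 = 14. Minimum is 3 at row 2 (s_2 leaves); pivot element 2.
Divide row 2 by 2; eliminate column b from the other rows.
Second iteration: most negative Z-row entry is -11/6 in column s_1, so s_1 enters.
Ratio test on column s_1 — row 1: (4/3)/(1/3) = 4; row 2: entry -1/2 ≤ 0; row 3: 22/1 = 22. Minimum is 4 at row 1 (a leaves); pivot element 1/3.
Divide row 1 by 1/3; eliminate column s_1 from the other rows.
After both pivots, the entry at constraint row 1, column s_2 is 0.

0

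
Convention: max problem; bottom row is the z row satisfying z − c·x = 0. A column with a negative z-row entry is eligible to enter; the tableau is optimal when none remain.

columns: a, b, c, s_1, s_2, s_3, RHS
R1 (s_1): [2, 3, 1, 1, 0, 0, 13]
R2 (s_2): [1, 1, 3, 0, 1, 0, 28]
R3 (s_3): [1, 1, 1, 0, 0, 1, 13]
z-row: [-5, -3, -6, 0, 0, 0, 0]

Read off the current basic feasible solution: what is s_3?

s_3 is basic (row 3); its value is the RHS of that row, 13.

13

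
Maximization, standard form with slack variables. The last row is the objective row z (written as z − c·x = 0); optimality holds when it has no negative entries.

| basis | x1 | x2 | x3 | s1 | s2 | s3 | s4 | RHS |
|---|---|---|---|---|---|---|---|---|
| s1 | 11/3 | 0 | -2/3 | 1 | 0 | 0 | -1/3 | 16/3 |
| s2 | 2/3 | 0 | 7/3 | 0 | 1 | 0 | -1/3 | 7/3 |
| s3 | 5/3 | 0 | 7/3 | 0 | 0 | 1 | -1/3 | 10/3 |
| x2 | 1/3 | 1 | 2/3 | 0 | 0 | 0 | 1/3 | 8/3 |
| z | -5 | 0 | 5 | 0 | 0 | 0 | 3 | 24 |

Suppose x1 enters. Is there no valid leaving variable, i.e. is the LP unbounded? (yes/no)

no

Column x1 has positive entries in row(s) 1, 2, 3, 4, so the ratio test bounds it — not unbounded.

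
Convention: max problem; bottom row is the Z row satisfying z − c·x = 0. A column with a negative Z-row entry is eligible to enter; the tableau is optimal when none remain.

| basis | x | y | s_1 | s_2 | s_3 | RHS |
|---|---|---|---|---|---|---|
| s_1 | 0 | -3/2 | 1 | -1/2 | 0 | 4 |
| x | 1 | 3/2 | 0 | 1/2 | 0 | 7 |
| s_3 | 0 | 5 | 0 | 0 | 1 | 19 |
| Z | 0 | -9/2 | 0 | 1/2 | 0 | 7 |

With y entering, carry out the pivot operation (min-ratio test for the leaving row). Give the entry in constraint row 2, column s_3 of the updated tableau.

Ratio test on column y — row 1: entry -3/2 ≤ 0; row 2: 7/(3/2) = 14/3; row 3: 19/5 = 19/5. Minimum is 19/5 at row 3 (s_3 leaves); pivot element 5.
Divide row 3 by 5; eliminate column y from the other rows.
Row 2 update in column s_3: 0 − (3/2)·(1/5) = -3/10.

-3/10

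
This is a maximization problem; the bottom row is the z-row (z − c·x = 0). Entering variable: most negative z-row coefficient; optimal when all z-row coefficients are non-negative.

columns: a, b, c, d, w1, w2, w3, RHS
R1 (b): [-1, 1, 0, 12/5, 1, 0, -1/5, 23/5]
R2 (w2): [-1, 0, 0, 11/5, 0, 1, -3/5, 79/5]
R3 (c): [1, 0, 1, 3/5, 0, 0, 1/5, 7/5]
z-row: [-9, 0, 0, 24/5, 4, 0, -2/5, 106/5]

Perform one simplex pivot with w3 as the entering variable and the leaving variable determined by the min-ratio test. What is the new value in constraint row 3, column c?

Ratio test on column w3 — row 1: entry -1/5 ≤ 0; row 2: entry -3/5 ≤ 0; row 3: (7/5)/(1/5) = 7. Minimum is 7 at row 3 (c leaves); pivot element 1/5.
Divide row 3 by 1/5; eliminate column w3 from the other rows.
In the new row 3, the c entry is the old entry divided by the pivot: 1/(1/5) = 5.

5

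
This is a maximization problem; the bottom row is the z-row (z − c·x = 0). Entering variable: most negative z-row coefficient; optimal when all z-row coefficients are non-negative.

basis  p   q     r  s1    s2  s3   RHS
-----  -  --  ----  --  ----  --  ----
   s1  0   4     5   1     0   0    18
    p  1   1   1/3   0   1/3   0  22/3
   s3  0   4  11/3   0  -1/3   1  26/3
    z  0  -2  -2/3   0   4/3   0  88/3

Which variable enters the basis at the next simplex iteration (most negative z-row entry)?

Negative z-row entries: q: -2, r: -2/3.
The most negative is -2 in column q, so q enters.

q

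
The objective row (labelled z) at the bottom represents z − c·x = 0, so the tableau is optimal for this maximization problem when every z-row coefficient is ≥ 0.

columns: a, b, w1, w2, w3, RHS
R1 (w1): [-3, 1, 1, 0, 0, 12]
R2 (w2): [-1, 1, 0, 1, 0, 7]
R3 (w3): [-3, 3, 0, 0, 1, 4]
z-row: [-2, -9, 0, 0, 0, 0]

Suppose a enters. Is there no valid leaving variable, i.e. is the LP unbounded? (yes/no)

Every constraint-row entry in column a is ≤ 0, so increasing a is unbounded.

yes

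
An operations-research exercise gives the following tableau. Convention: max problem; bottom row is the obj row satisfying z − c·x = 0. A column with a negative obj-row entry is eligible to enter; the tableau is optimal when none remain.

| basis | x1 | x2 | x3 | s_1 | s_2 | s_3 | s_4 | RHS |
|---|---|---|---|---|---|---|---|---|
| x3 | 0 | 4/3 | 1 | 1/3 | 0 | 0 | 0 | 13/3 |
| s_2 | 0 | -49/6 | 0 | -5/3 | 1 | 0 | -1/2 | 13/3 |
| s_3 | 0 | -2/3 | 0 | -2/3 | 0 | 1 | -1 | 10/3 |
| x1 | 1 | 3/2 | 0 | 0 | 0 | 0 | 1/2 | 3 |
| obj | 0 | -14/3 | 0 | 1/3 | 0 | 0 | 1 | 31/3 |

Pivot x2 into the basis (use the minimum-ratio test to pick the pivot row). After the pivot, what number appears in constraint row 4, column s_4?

Ratio test on column x2 — row 1: (13/3)/(4/3) = 13/4; row 2: entry -49/6 ≤ 0; row 3: entry -2/3 ≤ 0; row 4: 3/(3/2) = 2. Minimum is 2 at row 4 (x1 leaves); pivot element 3/2.
Divide row 4 by 3/2; eliminate column x2 from the other rows.
In the new row 4, the s_4 entry is the old entry divided by the pivot: (1/2)/(3/2) = 1/3.

1/3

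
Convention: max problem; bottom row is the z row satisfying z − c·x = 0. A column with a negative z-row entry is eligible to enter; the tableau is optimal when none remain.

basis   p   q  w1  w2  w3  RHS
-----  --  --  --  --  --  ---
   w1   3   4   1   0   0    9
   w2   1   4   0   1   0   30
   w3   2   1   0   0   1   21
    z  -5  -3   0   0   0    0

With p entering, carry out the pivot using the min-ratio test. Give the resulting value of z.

15

Ratio test on column p — row 1: 9/3 = 3; row 2: 30/1 = 30; row 3: 21/2 = 21/2. Minimum is 3 at row 1 (w1 leaves); pivot element 3.
Pivot on row 1; the z-row RHS becomes 0 − (-5)·3 = 15.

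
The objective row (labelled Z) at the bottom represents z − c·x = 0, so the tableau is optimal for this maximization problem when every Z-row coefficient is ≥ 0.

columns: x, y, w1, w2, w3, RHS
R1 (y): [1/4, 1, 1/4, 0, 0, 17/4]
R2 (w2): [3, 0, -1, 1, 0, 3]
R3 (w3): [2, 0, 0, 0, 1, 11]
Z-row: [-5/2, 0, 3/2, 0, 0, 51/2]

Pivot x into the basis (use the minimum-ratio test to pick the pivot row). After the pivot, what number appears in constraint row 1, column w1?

1/3

Ratio test on column x — row 1: (17/4)/(1/4) = 17; row 2: 3/3 = 1; row 3: 11/2 = 11/2. Minimum is 1 at row 2 (w2 leaves); pivot element 3.
Divide row 2 by 3; eliminate column x from the other rows.
Row 1 update in column w1: 1/4 − (1/4)·(-1/3) = 1/3.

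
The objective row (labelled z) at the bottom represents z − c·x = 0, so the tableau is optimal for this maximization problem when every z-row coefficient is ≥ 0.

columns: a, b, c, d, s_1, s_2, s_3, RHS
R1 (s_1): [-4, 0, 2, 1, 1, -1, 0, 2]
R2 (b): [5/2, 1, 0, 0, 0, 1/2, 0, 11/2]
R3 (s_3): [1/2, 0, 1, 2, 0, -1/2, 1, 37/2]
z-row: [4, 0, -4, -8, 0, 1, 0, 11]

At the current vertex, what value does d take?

d is not in the basis, so in the current basic feasible solution d = 0.

0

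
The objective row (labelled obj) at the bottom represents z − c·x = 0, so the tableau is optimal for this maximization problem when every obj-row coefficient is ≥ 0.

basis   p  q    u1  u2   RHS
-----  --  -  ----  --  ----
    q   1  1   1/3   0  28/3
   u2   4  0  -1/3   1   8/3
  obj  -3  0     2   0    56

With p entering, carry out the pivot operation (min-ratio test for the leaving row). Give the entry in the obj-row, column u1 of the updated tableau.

7/4

Ratio test on column p — row 1: (28/3)/1 = 28/3; row 2: (8/3)/4 = 2/3. Minimum is 2/3 at row 2 (u2 leaves); pivot element 4.
Divide row 2 by 4; eliminate column p from the other rows.
obj-row update in column u1: 2 − (-3)·(-1/12) = 7/4.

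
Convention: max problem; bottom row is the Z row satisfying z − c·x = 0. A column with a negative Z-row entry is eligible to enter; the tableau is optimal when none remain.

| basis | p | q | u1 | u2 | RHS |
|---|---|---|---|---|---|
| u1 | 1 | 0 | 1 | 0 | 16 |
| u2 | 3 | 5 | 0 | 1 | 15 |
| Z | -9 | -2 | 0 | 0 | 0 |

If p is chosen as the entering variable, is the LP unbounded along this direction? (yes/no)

Column p has positive entries in row(s) 1, 2, so the ratio test bounds it — not unbounded.

no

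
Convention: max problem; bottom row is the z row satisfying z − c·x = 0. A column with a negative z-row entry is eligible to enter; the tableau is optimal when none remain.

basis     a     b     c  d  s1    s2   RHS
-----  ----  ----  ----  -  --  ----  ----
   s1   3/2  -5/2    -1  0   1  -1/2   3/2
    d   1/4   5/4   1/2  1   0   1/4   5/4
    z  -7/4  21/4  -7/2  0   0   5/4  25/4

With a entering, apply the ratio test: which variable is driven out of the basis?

s1

Column a entries and ratios — s1: (3/2)/(3/2) = 1; d: (5/4)/(1/4) = 5.
Smallest ratio is 1 in the row of s1, so s1 leaves.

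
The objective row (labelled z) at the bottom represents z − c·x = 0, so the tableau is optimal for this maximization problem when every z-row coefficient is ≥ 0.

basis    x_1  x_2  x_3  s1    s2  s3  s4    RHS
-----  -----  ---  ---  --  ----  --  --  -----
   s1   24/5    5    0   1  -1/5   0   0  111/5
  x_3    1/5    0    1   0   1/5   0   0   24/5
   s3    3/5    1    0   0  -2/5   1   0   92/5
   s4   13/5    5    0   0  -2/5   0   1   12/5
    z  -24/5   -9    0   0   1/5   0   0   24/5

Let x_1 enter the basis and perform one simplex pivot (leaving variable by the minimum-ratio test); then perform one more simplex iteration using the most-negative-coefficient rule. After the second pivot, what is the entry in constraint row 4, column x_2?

5/3

Ratio test on column x_1 — row 1: (111/5)/(24/5) = 37/8; row 2: (24/5)/(1/5) = 24; row 3: (92/5)/(3/5) = 92/3; row 4: (12/5)/(13/5) = 12/13. Minimum is 12/13 at row 4 (s4 leaves); pivot element 13/5.
Divide row 4 by 13/5; eliminate column x_1 from the other rows.
Second iteration: most negative z-row entry is -7/13 in column s2, so s2 enters.
Ratio test on column s2 — row 1: (231/13)/(7/13) = 33; row 2: (60/13)/(3/13) = 20; row 3: entry -4/13 ≤ 0; row 4: entry -2/13 ≤ 0. Minimum is 20 at row 2 (x_3 leaves); pivot element 3/13.
Divide row 2 by 3/13; eliminate column s2 from the other rows.
After both pivots, the entry at constraint row 4, column x_2 is 5/3.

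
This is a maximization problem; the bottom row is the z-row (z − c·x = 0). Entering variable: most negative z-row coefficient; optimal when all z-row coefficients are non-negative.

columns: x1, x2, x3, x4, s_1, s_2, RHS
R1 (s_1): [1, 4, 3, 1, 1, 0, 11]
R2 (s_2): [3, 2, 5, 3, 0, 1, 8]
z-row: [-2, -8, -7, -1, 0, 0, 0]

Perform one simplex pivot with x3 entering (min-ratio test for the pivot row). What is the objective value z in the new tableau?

Ratio test on column x3 — row 1: 11/3 = 11/3; row 2: 8/5 = 8/5. Minimum is 8/5 at row 2 (s_2 leaves); pivot element 5.
Pivot on row 2; the z-row RHS becomes 0 − (-7)·(8/5) = 56/5.

56/5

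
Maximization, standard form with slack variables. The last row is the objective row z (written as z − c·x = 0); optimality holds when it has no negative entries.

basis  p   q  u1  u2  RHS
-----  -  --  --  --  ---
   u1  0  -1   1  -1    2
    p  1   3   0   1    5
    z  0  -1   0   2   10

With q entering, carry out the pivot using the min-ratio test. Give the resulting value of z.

35/3

Ratio test on column q — row 1: entry -1 ≤ 0; row 2: 5/3 = 5/3. Minimum is 5/3 at row 2 (p leaves); pivot element 3.
Pivot on row 2; the z-row RHS becomes 10 − (-1)·(5/3) = 35/3.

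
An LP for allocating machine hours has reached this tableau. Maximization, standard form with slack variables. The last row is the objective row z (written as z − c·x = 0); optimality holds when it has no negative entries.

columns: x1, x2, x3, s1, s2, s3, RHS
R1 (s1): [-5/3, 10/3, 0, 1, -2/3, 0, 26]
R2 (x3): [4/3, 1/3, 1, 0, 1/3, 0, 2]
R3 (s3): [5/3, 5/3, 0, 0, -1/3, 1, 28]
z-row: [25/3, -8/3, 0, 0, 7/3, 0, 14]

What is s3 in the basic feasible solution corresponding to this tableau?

28

s3 is basic (row 3); its value is the RHS of that row, 28.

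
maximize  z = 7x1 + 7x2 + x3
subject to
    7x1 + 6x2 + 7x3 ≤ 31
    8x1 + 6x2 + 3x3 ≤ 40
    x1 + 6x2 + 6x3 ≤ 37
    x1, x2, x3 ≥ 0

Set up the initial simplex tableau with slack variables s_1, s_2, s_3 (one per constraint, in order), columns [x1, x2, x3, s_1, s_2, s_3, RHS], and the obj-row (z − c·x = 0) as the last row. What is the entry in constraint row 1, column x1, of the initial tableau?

7

Constraint 1 has coefficient 7 on x1.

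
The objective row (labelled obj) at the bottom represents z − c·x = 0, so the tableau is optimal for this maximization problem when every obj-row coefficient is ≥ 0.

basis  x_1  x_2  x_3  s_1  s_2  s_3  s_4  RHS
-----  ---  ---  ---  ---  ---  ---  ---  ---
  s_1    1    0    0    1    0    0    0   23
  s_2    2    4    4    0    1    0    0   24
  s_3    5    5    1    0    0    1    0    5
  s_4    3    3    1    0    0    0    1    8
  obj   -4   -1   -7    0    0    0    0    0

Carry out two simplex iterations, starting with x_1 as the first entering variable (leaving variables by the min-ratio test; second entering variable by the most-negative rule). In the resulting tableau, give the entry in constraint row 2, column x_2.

Ratio test on column x_1 — row 1: 23/1 = 23; row 2: 24/2 = 12; row 3: 5/5 = 1; row 4: 8/3 = 8/3. Minimum is 1 at row 3 (s_3 leaves); pivot element 5.
Divide row 3 by 5; eliminate column x_1 from the other rows.
Second iteration: most negative obj-row entry is -31/5 in column x_3, so x_3 enters.
Ratio test on column x_3 — row 1: entry -1/5 ≤ 0; row 2: 22/(18/5) = 55/9; row 3: 1/(1/5) = 5; row 4: 5/(2/5) = 25/2. Minimum is 5 at row 3 (x_1 leaves); pivot element 1/5.
Divide row 3 by 1/5; eliminate column x_3 from the other rows.
After both pivots, the entry at constraint row 2, column x_2 is -16.

-16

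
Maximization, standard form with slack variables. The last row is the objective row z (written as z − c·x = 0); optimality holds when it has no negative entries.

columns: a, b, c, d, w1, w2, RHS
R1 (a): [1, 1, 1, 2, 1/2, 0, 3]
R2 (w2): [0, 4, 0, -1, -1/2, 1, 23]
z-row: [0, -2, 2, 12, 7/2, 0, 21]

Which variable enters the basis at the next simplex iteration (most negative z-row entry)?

b

Negative z-row entries: b: -2.
The most negative is -2 in column b, so b enters.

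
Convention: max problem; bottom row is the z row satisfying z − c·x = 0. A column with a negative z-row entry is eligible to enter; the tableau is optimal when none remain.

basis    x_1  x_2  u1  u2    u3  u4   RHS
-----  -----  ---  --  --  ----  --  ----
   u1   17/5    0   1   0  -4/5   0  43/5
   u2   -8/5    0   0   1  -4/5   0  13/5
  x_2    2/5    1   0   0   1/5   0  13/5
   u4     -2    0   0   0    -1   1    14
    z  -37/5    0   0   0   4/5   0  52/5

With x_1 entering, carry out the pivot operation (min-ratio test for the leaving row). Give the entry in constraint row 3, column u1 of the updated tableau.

-2/17

Ratio test on column x_1 — row 1: (43/5)/(17/5) = 43/17; row 2: entry -8/5 ≤ 0; row 3: (13/5)/(2/5) = 13/2; row 4: entry -2 ≤ 0. Minimum is 43/17 at row 1 (u1 leaves); pivot element 17/5.
Divide row 1 by 17/5; eliminate column x_1 from the other rows.
Row 3 update in column u1: 0 − (2/5)·(5/17) = -2/17.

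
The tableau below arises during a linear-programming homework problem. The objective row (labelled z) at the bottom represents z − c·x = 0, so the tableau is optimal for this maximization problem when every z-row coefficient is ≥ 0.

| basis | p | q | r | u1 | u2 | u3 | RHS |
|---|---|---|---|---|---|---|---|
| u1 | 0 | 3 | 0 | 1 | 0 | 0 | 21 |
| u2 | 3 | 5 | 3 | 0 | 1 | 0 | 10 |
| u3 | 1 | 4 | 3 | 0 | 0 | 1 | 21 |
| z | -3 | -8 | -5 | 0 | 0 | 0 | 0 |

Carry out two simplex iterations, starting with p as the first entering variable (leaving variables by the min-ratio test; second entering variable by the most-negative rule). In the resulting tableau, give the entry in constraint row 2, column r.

3/5

Ratio test on column p — row 1: entry 0 ≤ 0; row 2: 10/3 = 10/3; row 3: 21/1 = 21. Minimum is 10/3 at row 2 (u2 leaves); pivot element 3.
Divide row 2 by 3; eliminate column p from the other rows.
Second iteration: most negative z-row entry is -3 in column q, so q enters.
Ratio test on column q — row 1: 21/3 = 7; row 2: (10/3)/(5/3) = 2; row 3: (53/3)/(7/3) = 53/7. Minimum is 2 at row 2 (p leaves); pivot element 5/3.
Divide row 2 by 5/3; eliminate column q from the other rows.
After both pivots, the entry at constraint row 2, column r is 3/5.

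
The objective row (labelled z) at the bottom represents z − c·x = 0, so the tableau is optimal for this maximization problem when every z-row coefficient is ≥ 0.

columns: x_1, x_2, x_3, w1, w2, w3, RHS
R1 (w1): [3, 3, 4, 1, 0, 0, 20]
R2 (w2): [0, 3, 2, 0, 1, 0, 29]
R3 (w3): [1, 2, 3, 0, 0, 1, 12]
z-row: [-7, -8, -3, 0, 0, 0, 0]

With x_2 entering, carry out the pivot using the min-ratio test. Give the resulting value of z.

48

Ratio test on column x_2 — row 1: 20/3 = 20/3; row 2: 29/3 = 29/3; row 3: 12/2 = 6. Minimum is 6 at row 3 (w3 leaves); pivot element 2.
Pivot on row 3; the z-row RHS becomes 0 − (-8)·6 = 48.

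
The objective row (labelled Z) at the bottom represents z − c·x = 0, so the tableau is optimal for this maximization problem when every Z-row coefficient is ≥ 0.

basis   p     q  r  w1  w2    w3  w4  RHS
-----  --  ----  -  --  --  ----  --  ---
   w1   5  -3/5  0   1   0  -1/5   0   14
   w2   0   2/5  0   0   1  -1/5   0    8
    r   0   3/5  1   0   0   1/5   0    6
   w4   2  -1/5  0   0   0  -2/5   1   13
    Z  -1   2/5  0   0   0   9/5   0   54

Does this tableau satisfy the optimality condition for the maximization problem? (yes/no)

The Z-row has a negative entry -1 in column p, so it is not optimal.

no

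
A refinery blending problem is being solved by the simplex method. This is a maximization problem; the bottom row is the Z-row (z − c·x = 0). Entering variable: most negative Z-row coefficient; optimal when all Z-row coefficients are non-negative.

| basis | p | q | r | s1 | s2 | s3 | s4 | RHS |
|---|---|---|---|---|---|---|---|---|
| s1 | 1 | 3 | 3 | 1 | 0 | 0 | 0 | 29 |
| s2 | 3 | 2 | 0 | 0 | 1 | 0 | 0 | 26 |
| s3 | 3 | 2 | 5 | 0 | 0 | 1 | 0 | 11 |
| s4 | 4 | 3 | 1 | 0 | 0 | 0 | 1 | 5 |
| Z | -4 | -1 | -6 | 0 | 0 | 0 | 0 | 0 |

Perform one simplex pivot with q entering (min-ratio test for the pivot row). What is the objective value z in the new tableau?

5/3

Ratio test on column q — row 1: 29/3 = 29/3; row 2: 26/2 = 13; row 3: 11/2 = 11/2; row 4: 5/3 = 5/3. Minimum is 5/3 at row 4 (s4 leaves); pivot element 3.
Pivot on row 4; the Z-row RHS becomes 0 − (-1)·(5/3) = 5/3.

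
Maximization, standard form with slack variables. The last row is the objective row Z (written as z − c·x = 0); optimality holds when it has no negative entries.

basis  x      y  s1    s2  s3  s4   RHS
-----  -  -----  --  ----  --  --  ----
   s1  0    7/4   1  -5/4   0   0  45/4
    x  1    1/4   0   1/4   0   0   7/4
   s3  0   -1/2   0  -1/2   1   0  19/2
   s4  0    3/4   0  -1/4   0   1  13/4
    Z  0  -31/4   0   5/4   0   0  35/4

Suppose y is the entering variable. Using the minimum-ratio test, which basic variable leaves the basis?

s4

Column y entries and ratios — s1: (45/4)/(7/4) = 45/7; x: (7/4)/(1/4) = 7; s3: -1/2 ≤ 0, skip; s4: (13/4)/(3/4) = 13/3.
Smallest ratio is 13/3 in the row of s4, so s4 leaves.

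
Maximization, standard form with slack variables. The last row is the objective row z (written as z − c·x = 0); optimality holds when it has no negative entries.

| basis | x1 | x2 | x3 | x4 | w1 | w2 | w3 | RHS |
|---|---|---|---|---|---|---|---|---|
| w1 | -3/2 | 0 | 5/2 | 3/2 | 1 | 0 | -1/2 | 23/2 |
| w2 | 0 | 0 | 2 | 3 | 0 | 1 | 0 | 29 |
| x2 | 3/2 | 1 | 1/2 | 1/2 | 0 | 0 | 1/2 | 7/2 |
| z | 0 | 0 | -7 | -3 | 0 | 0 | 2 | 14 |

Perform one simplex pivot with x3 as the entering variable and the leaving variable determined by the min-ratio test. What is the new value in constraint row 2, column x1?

Ratio test on column x3 — row 1: (23/2)/(5/2) = 23/5; row 2: 29/2 = 29/2; row 3: (7/2)/(1/2) = 7. Minimum is 23/5 at row 1 (w1 leaves); pivot element 5/2.
Divide row 1 by 5/2; eliminate column x3 from the other rows.
Row 2 update in column x1: 0 − 2·(-3/5) = 6/5.

6/5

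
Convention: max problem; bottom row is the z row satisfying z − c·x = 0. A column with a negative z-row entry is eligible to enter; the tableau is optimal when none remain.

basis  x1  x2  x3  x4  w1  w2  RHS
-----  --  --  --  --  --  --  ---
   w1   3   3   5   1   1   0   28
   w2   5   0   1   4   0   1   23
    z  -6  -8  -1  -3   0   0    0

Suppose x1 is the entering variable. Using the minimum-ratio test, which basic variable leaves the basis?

Column x1 entries and ratios — w1: 28/3 = 28/3; w2: 23/5 = 23/5.
Smallest ratio is 23/5 in the row of w2, so w2 leaves.

w2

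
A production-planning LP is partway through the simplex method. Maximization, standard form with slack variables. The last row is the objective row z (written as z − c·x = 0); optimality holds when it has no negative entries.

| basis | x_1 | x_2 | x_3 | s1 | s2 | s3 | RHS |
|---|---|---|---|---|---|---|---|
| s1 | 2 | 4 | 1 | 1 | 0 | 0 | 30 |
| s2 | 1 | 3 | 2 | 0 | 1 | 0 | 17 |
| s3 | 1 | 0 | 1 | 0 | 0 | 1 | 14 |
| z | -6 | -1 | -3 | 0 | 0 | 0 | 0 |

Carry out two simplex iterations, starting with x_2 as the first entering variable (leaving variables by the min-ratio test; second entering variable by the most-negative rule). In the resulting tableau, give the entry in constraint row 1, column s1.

Ratio test on column x_2 — row 1: 30/4 = 15/2; row 2: 17/3 = 17/3; row 3: entry 0 ≤ 0. Minimum is 17/3 at row 2 (s2 leaves); pivot element 3.
Divide row 2 by 3; eliminate column x_2 from the other rows.
Second iteration: most negative z-row entry is -17/3 in column x_1, so x_1 enters.
Ratio test on column x_1 — row 1: (22/3)/(2/3) = 11; row 2: (17/3)/(1/3) = 17; row 3: 14/1 = 14. Minimum is 11 at row 1 (s1 leaves); pivot element 2/3.
Divide row 1 by 2/3; eliminate column x_1 from the other rows.
After both pivots, the entry at constraint row 1, column s1 is 3/2.

3/2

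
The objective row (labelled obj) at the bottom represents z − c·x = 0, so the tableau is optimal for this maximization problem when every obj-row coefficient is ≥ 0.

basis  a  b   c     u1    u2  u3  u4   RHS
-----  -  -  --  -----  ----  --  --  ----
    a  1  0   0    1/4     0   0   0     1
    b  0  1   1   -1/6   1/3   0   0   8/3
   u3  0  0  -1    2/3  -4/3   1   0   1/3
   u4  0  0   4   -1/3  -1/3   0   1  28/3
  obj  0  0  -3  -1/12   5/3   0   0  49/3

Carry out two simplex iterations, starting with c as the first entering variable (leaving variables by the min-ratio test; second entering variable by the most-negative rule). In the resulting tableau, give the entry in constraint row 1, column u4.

0

Ratio test on column c — row 1: entry 0 ≤ 0; row 2: (8/3)/1 = 8/3; row 3: entry -1 ≤ 0; row 4: (28/3)/4 = 7/3. Minimum is 7/3 at row 4 (u4 leaves); pivot element 4.
Divide row 4 by 4; eliminate column c from the other rows.
Second iteration: most negative obj-row entry is -1/3 in column u1, so u1 enters.
Ratio test on column u1 — row 1: 1/(1/4) = 4; row 2: entry -1/12 ≤ 0; row 3: (8/3)/(7/12) = 32/7; row 4: entry -1/12 ≤ 0. Minimum is 4 at row 1 (a leaves); pivot element 1/4.
Divide row 1 by 1/4; eliminate column u1 from the other rows.
After both pivots, the entry at constraint row 1, column u4 is 0.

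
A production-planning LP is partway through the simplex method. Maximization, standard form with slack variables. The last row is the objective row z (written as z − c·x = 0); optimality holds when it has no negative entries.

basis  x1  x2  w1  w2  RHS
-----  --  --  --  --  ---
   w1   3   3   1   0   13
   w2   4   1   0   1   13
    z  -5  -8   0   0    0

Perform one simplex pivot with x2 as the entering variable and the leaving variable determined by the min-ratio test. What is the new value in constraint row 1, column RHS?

Ratio test on column x2 — row 1: 13/3 = 13/3; row 2: 13/1 = 13. Minimum is 13/3 at row 1 (w1 leaves); pivot element 3.
Divide row 1 by 3; eliminate column x2 from the other rows.
In the new row 1, the RHS entry is the old entry divided by the pivot: 13/3 = 13/3.

13/3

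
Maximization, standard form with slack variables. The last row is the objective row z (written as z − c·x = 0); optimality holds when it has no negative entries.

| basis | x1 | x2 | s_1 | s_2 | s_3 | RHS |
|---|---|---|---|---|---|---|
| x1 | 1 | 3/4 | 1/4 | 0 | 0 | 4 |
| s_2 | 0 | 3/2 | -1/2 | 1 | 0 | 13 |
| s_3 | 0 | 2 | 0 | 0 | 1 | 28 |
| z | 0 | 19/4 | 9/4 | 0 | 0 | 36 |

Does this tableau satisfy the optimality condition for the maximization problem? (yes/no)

yes

Every z-row coefficient is ≥ 0, so the tableau is optimal.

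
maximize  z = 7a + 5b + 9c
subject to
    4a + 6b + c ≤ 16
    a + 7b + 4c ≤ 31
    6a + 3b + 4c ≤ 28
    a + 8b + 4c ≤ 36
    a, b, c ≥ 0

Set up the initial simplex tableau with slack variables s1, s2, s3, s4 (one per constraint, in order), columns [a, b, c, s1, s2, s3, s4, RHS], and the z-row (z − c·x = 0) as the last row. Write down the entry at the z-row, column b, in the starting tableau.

-5

The z-row carries the negated objective coefficients: the b entry is -5.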